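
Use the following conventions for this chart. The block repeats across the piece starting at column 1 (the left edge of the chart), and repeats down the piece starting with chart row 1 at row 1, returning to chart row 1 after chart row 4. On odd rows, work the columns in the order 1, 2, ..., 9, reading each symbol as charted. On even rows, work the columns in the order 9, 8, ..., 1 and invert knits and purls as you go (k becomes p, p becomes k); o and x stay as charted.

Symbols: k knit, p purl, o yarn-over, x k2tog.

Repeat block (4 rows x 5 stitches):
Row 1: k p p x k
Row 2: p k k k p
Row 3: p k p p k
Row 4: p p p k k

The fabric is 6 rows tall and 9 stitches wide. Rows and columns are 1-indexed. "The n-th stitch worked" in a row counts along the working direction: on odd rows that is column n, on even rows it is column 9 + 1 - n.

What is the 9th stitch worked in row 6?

Row 6: (6-1) mod 4 = 1, so use chart row 2. Even row -> WS.
Chart row 2 tiled across columns 1-9: p k k k p p k k k
WS: work from column 9 back to column 1 (reverse the tiled row), swapping k<->p (o and x unchanged).
Row 6 as worked: p p p k k p p p k
Counting 9 along the worked row gives k.

== STITCH ==
k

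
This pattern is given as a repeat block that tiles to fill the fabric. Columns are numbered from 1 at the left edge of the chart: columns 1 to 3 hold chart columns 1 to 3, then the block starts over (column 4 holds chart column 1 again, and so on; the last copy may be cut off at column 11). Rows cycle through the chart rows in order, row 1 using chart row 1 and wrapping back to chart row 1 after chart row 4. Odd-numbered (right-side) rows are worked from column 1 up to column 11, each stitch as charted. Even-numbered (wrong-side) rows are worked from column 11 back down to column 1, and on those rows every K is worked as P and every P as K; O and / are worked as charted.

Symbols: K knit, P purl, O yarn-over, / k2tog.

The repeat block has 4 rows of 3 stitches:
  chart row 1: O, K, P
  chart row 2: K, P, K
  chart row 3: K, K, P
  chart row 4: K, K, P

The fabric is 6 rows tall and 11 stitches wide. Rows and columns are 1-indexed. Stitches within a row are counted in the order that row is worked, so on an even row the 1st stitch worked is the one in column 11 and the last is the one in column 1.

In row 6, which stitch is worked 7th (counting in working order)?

For row 6: chart row = ((6-1) mod 4) + 1 = 2; this is a WS (even) row.
Chart row 2 tiled across columns 1-11: K P K K P K K P K K P
Wrong side: read the tiled row from column 11 down to 1 and exchange K with P (leave O, /).
Row 6 as worked: K P P K P P K P P K P
Counting 7 along the worked row gives K.

== STITCH ==
K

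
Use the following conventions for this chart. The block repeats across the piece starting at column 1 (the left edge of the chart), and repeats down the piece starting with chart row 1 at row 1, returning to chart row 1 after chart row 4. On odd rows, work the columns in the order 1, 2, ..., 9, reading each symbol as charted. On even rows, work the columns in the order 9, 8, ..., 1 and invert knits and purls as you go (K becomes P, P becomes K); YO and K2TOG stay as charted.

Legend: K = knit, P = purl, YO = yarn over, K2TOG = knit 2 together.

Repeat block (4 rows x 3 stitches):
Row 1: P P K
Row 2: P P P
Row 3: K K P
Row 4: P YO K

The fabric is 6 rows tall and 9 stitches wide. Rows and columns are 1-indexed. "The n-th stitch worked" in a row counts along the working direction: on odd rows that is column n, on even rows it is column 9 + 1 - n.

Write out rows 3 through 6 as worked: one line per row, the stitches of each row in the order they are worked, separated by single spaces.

Rows as worked:
K K P K K P K K P
P YO K P YO K P YO K
P P K P P K P P K
K K K K K K K K K

Derivation:
Row 3: chart row 3, RS - tile across columns 1-9 and work as-is.
Row 4: chart row 4, WS - tiled (columns 1-9): P YO K P YO K P YO K; work from column 9 back to 1 with K<->P swapped.
Row 5: chart row 1, RS - tile across columns 1-9 and work as-is.
Row 6: chart row 2, WS - tiled (columns 1-9): P P P P P P P P P; work from column 9 back to 1 with K<->P swapped.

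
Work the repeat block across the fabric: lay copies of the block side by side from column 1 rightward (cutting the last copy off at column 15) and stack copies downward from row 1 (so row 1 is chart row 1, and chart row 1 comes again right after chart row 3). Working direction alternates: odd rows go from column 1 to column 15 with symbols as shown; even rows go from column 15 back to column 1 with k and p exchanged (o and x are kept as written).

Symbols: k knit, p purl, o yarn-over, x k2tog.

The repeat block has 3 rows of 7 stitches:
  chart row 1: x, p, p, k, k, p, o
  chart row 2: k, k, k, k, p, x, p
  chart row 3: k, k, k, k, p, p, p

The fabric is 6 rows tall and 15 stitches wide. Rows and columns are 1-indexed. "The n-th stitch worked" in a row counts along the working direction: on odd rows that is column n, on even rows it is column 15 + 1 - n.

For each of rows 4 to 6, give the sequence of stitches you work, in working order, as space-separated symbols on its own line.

Row 4: chart row 1, WS - tiled (columns 1-15): x p p k k p o x p p k k p o x; work from column 15 back to 1 with k<->p swapped.
Row 5: chart row 2, RS - tile across columns 1-15 and work as-is.
Row 6: chart row 3, WS - tiled (columns 1-15): k k k k p p p k k k k p p p k; work from column 15 back to 1 with k<->p swapped.

Rows as worked:
x o k p p k k x o k p p k k x
k k k k p x p k k k k p x p k
p k k k p p p p k k k p p p p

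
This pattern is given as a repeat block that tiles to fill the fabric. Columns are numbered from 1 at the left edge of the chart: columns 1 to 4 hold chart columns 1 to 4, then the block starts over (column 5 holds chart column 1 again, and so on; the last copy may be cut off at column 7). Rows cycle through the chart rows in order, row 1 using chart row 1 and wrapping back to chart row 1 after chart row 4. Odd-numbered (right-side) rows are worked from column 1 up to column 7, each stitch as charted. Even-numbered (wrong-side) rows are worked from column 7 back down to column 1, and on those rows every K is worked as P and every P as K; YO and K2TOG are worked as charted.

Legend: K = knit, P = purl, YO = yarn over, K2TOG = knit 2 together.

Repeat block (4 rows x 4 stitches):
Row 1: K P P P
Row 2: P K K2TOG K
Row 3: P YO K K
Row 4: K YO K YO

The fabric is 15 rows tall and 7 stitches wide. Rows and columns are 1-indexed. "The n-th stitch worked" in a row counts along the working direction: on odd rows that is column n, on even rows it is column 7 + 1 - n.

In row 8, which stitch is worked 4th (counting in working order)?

For row 8: chart row = ((8-1) mod 4) + 1 = 4; this is a WS (even) row.
Chart row 4 tiled across columns 1-7: K YO K YO K YO K
WS row: flip the tiled sequence (start at column 7) and apply K<->P; YO and K2TOG stay.
Row 8 as worked: P YO P YO P YO P
Counting 4 along the worked row gives YO.

Result:
YO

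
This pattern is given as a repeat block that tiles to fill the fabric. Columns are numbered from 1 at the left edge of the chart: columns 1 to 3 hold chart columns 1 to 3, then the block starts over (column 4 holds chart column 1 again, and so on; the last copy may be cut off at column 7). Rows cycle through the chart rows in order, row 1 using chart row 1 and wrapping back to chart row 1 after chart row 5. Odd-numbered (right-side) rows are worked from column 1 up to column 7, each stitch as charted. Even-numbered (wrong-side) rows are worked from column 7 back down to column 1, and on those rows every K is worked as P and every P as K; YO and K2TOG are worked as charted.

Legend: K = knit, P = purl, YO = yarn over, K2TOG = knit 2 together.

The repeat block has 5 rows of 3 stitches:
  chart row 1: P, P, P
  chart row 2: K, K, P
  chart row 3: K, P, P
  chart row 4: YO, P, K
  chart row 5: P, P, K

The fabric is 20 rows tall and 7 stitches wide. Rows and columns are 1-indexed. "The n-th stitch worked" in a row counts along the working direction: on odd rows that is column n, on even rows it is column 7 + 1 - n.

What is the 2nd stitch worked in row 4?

Row 4 uses chart row ((4-1) mod 5)+1 = 4. Row 4 is even, so WS.
Chart row 4 tiled across columns 1-7: YO P K YO P K YO
WS: work from column 7 back to column 1 (reverse the tiled row), swapping K<->P (YO and K2TOG unchanged).
Row 4 as worked: YO P K YO P K YO
The 2nd stitch worked is P.

Result:
P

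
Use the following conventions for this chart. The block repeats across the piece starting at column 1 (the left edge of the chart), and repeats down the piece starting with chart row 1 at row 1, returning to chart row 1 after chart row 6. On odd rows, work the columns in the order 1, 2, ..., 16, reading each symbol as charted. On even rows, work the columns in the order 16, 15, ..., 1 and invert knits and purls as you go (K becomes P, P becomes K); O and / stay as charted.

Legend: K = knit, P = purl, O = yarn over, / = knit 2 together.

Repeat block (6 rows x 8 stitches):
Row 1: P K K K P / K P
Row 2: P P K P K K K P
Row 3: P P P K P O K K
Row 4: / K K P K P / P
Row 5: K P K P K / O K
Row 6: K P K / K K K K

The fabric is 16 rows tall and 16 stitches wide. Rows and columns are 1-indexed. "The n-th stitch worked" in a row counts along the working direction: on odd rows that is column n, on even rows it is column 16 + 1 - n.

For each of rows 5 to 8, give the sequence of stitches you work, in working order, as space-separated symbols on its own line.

Row 5: chart row 5, RS - tile across columns 1-16 and work as-is.
Row 6: chart row 6, WS - tiled (columns 1-16): K P K / K K K K K P K / K K K K; work from column 16 back to 1 with K<->P swapped.
Row 7: chart row 1, RS - tile across columns 1-16 and work as-is.
Row 8: chart row 2, WS - tiled (columns 1-16): P P K P K K K P P P K P K K K P; work from column 16 back to 1 with K<->P swapped.

Rows as worked:
K P K P K / O K K P K P K / O K
P P P P / P K P P P P P / P K P
P K K K P / K P P K K K P / K P
K P P P K P K K K P P P K P K K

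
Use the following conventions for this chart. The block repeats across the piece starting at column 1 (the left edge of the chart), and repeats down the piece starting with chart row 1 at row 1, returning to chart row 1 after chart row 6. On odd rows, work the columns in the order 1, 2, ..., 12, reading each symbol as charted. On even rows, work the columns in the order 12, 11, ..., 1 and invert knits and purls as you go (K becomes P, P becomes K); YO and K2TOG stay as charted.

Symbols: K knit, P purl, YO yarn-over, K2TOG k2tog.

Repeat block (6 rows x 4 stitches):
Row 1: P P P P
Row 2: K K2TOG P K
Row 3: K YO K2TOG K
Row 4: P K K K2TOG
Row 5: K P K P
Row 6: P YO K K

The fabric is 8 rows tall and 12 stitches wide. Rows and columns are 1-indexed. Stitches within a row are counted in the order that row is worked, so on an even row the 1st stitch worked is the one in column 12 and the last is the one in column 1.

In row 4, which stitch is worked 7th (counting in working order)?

Result:
P

Derivation:
Row 4 uses chart row ((4-1) mod 6)+1 = 4. Row 4 is even, so WS.
Chart row 4 tiled across columns 1-12: P K K K2TOG P K K K2TOG P K K K2TOG
WS: work from column 12 back to column 1 (reverse the tiled row), swapping K<->P (YO and K2TOG unchanged).
Row 4 as worked: K2TOG P P K K2TOG P P K K2TOG P P K
Stitch 7 in working order -> P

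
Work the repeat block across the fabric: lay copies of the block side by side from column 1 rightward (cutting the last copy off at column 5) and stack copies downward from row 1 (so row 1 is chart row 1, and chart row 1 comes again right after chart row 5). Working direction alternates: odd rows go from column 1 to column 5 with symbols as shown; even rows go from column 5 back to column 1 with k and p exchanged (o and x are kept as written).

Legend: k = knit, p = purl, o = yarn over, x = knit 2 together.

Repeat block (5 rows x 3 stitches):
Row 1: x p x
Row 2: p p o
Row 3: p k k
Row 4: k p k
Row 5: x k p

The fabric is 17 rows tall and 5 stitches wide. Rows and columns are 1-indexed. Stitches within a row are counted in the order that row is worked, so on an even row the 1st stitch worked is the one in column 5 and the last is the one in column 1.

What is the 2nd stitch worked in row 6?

Row 6 uses chart row ((6-1) mod 5)+1 = 1. Row 6 is even, so WS.
Chart row 1 tiled across columns 1-5: x p x x p
Wrong side: read the tiled row from column 5 down to 1 and exchange k with p (leave o, x).
Row 6 as worked: k x x k x
Counting 2 along the worked row gives x.

Result:
x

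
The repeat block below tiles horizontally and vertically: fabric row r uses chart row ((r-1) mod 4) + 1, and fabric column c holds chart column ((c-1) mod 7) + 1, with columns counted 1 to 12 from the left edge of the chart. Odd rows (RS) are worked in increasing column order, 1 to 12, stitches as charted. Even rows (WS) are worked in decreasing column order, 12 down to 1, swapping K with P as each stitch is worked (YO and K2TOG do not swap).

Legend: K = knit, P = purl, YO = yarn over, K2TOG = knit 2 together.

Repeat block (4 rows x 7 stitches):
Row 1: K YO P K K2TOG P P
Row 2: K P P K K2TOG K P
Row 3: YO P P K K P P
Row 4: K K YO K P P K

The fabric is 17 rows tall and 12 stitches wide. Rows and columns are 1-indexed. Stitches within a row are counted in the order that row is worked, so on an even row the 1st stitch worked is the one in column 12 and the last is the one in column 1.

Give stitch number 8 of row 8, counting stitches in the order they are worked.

Result:
K

Derivation:
For row 8: chart row = ((8-1) mod 4) + 1 = 4; this is a WS (even) row.
Chart row 4 tiled across columns 1-12: K K YO K P P K K K YO K P
Wrong side: read the tiled row from column 12 down to 1 and exchange K with P (leave YO, K2TOG).
Row 8 as worked: K P YO P P P K K P YO P P
Counting 8 along the worked row gives K.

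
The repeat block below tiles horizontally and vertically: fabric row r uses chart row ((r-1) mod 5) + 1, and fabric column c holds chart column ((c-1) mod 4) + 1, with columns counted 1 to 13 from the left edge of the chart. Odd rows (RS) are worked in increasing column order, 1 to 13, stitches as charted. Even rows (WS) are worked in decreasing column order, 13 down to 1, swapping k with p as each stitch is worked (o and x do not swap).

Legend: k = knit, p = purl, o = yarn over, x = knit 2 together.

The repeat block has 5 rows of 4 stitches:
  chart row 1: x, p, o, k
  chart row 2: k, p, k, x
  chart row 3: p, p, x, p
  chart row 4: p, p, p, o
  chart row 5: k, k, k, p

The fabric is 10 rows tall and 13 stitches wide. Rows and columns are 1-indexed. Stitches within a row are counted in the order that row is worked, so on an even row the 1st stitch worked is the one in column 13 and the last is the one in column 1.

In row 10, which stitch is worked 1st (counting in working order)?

Stitch:
p

Derivation:
Row 10: (10-1) mod 5 = 4, so use chart row 5. Even row -> WS.
Chart row 5 tiled across columns 1-13: k k k p k k k p k k k p k
WS row: flip the tiled sequence (start at column 13) and apply k<->p; o and x stay.
Row 10 as worked: p k p p p k p p p k p p p
The 1st stitch worked is p.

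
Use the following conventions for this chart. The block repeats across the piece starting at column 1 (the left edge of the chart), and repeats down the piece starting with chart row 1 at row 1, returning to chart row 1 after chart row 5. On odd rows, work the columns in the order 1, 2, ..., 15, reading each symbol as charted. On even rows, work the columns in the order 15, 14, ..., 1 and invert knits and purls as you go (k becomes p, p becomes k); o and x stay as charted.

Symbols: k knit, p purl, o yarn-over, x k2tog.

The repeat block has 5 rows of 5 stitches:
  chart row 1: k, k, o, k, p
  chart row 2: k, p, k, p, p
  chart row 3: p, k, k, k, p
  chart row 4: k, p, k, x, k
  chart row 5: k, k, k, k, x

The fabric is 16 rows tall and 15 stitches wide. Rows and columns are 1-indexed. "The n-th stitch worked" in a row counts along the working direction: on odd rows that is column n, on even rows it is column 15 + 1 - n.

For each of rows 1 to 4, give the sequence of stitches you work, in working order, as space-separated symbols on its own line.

== ROWS AS WORKED ==
k k o k p k k o k p k k o k p
k k p k p k k p k p k k p k p
p k k k p p k k k p p k k k p
p x p k p p x p k p p x p k p

Derivation:
Row 1: chart row 1, RS - tile across columns 1-15 and work as-is.
Row 2: chart row 2, WS - tiled (columns 1-15): k p k p p k p k p p k p k p p; work from column 15 back to 1 with k<->p swapped.
Row 3: chart row 3, RS - tile across columns 1-15 and work as-is.
Row 4: chart row 4, WS - tiled (columns 1-15): k p k x k k p k x k k p k x k; work from column 15 back to 1 with k<->p swapped.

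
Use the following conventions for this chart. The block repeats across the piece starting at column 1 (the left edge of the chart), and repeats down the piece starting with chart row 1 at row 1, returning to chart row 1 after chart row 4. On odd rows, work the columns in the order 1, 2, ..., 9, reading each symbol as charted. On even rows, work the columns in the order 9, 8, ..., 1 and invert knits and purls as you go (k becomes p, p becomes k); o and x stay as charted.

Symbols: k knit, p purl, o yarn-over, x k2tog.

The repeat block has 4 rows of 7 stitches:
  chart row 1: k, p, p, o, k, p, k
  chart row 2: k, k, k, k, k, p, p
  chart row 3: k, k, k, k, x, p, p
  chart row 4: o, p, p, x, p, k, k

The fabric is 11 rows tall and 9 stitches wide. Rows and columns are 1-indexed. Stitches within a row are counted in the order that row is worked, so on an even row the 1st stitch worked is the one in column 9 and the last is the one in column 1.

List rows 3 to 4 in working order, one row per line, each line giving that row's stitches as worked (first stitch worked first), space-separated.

Result:
k k k k x p p k k
k o p p k x k k o

Derivation:
Row 3: chart row 3, RS - tile across columns 1-9 and work as-is.
Row 4: chart row 4, WS - tiled (columns 1-9): o p p x p k k o p; work from column 9 back to 1 with k<->p swapped.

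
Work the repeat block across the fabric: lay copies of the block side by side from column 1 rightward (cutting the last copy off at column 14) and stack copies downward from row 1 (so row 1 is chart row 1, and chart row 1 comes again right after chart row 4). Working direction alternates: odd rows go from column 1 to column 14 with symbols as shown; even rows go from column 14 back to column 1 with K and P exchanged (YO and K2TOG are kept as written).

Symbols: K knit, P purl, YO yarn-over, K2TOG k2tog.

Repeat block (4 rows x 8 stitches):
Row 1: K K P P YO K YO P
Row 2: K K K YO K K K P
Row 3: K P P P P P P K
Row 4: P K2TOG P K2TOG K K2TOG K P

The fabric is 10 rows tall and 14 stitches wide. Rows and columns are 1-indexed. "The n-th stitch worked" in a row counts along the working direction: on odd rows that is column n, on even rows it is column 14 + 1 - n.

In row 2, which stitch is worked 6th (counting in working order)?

Stitch:
P

Derivation:
Row 2 uses chart row ((2-1) mod 4)+1 = 2. Row 2 is even, so WS.
Chart row 2 tiled across columns 1-14: K K K YO K K K P K K K YO K K
Wrong side: read the tiled row from column 14 down to 1 and exchange K with P (leave YO, K2TOG).
Row 2 as worked: P P YO P P P K P P P YO P P P
The 6th stitch worked is P.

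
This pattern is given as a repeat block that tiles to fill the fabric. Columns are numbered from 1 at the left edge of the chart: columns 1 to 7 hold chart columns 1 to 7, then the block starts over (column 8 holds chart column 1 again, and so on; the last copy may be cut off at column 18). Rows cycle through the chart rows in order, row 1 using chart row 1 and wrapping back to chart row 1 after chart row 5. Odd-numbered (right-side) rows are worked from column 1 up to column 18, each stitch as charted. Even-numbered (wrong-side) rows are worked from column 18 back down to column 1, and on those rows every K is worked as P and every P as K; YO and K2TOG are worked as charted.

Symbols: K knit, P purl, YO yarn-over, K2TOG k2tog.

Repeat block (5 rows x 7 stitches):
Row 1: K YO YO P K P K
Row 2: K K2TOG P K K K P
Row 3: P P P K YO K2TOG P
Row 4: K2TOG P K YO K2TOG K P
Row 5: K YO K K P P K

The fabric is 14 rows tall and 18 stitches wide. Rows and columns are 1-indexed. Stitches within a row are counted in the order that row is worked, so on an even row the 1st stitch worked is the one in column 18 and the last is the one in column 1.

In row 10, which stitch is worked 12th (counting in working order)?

Result:
P

Derivation:
Row 10: (10-1) mod 5 = 4, so use chart row 5. Even row -> WS.
Chart row 5 tiled across columns 1-18: K YO K K P P K K YO K K P P K K YO K K
Wrong side: read the tiled row from column 18 down to 1 and exchange K with P (leave YO, K2TOG).
Row 10 as worked: P P YO P P K K P P YO P P K K P P YO P
Stitch 12 in working order -> P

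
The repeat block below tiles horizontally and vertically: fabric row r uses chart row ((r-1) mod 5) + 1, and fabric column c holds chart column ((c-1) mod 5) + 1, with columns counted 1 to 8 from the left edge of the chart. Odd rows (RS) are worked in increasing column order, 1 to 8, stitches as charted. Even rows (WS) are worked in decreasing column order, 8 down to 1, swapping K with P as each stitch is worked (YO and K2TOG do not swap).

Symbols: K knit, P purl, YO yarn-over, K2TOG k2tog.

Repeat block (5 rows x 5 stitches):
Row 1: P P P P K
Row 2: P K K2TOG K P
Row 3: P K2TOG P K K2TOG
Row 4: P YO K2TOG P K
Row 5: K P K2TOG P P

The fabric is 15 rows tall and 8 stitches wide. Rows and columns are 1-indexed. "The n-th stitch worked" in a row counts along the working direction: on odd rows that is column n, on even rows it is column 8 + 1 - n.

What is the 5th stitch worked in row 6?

For row 6: chart row = ((6-1) mod 5) + 1 = 1; this is a WS (even) row.
Chart row 1 tiled across columns 1-8: P P P P K P P P
Wrong side: read the tiled row from column 8 down to 1 and exchange K with P (leave YO, K2TOG).
Row 6 as worked: K K K P K K K K
The 5th stitch worked is K.

Stitch:
K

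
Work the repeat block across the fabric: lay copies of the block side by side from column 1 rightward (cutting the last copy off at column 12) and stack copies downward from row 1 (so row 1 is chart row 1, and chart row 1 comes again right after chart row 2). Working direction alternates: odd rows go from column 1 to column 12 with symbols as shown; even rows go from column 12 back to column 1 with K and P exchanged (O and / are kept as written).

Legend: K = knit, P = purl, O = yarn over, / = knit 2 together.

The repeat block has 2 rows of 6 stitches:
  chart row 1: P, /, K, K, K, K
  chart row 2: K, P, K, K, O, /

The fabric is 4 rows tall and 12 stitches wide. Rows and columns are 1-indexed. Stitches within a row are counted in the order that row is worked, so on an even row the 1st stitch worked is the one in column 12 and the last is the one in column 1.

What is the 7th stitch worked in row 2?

== STITCH ==
/

Derivation:
Row 2: (2-1) mod 2 = 1, so use chart row 2. Even row -> WS.
Chart row 2 tiled across columns 1-12: K P K K O / K P K K O /
Wrong side: read the tiled row from column 12 down to 1 and exchange K with P (leave O, /).
Row 2 as worked: / O P P K P / O P P K P
Stitch 7 in working order -> /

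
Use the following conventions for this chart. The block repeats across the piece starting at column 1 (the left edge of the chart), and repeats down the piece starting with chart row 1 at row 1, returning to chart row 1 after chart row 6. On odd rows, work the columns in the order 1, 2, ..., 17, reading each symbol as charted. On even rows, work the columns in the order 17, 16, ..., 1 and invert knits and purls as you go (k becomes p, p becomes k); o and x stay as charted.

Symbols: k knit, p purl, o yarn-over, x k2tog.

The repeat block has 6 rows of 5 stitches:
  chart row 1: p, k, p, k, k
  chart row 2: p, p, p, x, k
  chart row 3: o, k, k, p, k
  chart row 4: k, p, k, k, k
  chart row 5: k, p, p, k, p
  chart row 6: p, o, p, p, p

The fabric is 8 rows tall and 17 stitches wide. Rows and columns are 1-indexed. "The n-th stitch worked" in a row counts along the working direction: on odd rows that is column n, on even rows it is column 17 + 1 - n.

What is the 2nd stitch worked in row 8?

For row 8: chart row = ((8-1) mod 6) + 1 = 2; this is a WS (even) row.
Chart row 2 tiled across columns 1-17: p p p x k p p p x k p p p x k p p
WS: work from column 17 back to column 1 (reverse the tiled row), swapping k<->p (o and x unchanged).
Row 8 as worked: k k p x k k k p x k k k p x k k k
Counting 2 along the worked row gives k.

== STITCH ==
k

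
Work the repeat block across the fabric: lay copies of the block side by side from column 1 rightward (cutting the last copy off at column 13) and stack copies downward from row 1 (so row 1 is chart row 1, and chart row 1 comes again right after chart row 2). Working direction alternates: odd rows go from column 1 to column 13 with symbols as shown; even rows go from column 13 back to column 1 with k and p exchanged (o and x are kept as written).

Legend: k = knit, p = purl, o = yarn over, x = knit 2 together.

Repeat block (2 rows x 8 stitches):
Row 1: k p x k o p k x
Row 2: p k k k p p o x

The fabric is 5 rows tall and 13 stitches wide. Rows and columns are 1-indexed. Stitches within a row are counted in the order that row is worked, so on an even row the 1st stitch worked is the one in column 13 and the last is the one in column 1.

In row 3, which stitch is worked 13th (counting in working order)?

Row 3 uses chart row ((3-1) mod 2)+1 = 1. Row 3 is odd, so RS.
Chart row 1 tiled across columns 1-13: k p x k o p k x k p x k o
Right side: take the tiled row as-is (worked left to right from column 1).
Stitch 13 in working order -> o

Stitch:
o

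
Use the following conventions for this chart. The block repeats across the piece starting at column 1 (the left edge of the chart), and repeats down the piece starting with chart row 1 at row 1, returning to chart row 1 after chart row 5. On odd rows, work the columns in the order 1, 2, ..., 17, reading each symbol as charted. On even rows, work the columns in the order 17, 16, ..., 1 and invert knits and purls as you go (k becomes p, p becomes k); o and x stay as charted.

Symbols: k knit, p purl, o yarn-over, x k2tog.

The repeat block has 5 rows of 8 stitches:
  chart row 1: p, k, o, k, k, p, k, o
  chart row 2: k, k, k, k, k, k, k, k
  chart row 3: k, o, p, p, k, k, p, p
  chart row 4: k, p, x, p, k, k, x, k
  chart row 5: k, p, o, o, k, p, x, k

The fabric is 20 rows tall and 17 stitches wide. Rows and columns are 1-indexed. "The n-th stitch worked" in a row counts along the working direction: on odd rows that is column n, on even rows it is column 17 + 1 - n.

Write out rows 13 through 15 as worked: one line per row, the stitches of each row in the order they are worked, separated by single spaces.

Row 13: chart row 3, RS - tile across columns 1-17 and work as-is.
Row 14: chart row 4, WS - tiled (columns 1-17): k p x p k k x k k p x p k k x k k; work from column 17 back to 1 with k<->p swapped.
Row 15: chart row 5, RS - tile across columns 1-17 and work as-is.

Rows as worked:
k o p p k k p p k o p p k k p p k
p p x p p k x k p p x p p k x k p
k p o o k p x k k p o o k p x k k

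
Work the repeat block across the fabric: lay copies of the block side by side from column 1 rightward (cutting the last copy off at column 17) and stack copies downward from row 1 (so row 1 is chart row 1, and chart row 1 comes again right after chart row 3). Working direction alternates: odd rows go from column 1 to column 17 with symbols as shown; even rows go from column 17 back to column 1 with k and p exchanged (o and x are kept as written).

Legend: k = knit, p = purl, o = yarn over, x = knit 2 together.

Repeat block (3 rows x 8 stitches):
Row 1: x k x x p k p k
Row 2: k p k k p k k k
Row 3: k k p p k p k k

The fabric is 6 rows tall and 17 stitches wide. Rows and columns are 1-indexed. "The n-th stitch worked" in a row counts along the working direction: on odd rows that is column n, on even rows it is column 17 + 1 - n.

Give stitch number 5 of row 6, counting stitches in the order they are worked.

Row 6 uses chart row ((6-1) mod 3)+1 = 3. Row 6 is even, so WS.
Chart row 3 tiled across columns 1-17: k k p p k p k k k k p p k p k k k
Wrong side: read the tiled row from column 17 down to 1 and exchange k with p (leave o, x).
Row 6 as worked: p p p k p k k p p p p k p k k p p
The 5th stitch worked is p.

== STITCH ==
p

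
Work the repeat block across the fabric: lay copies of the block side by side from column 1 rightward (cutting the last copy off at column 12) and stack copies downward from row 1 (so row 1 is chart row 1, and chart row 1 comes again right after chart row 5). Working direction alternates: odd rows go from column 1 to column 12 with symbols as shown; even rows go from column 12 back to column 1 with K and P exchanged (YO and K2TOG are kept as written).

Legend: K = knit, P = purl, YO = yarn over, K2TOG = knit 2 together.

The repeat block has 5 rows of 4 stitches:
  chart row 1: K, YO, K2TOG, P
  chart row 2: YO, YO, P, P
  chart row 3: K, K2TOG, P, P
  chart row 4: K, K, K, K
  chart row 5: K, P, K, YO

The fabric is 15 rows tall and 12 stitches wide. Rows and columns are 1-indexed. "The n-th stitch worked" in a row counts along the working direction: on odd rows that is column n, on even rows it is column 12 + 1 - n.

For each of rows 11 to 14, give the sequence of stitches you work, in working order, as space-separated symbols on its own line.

Row 11: chart row 1, RS - tile across columns 1-12 and work as-is.
Row 12: chart row 2, WS - tiled (columns 1-12): YO YO P P YO YO P P YO YO P P; work from column 12 back to 1 with K<->P swapped.
Row 13: chart row 3, RS - tile across columns 1-12 and work as-is.
Row 14: chart row 4, WS - tiled (columns 1-12): K K K K K K K K K K K K; work from column 12 back to 1 with K<->P swapped.

Result:
K YO K2TOG P K YO K2TOG P K YO K2TOG P
K K YO YO K K YO YO K K YO YO
K K2TOG P P K K2TOG P P K K2TOG P P
P P P P P P P P P P P P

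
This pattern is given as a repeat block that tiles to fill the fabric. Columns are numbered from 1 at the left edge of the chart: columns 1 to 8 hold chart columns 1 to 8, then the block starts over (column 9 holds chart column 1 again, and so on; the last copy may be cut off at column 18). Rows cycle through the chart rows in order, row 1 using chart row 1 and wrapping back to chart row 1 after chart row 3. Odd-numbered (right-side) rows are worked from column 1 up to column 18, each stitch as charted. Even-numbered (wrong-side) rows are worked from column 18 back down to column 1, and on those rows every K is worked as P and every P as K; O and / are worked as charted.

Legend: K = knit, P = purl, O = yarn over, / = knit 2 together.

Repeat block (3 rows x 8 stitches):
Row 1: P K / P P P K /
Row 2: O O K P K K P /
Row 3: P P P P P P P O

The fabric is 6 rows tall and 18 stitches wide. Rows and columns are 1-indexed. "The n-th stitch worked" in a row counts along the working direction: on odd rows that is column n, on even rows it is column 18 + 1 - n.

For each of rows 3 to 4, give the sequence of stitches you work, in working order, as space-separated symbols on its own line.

Rows as worked:
P P P P P P P O P P P P P P P O P P
P K / P K K K / P K / P K K K / P K

Derivation:
Row 3: chart row 3, RS - tile across columns 1-18 and work as-is.
Row 4: chart row 1, WS - tiled (columns 1-18): P K / P P P K / P K / P P P K / P K; work from column 18 back to 1 with K<->P swapped.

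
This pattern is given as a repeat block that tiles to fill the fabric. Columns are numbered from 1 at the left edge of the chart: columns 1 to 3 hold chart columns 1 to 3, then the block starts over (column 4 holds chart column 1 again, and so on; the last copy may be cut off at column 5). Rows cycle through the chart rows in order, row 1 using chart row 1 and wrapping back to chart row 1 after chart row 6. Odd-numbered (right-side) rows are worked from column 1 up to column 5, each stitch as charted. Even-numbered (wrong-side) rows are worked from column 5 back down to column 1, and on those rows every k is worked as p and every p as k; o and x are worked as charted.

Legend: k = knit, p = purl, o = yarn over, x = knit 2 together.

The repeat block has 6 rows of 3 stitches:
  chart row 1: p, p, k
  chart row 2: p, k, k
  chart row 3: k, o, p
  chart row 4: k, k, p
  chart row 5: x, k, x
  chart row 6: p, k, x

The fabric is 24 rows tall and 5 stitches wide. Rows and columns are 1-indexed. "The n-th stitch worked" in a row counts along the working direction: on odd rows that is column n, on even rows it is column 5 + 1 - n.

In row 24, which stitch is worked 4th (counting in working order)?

Stitch:
p

Derivation:
Row 24: (24-1) mod 6 = 5, so use chart row 6. Even row -> WS.
Chart row 6 tiled across columns 1-5: p k x p k
Wrong side: read the tiled row from column 5 down to 1 and exchange k with p (leave o, x).
Row 24 as worked: p k x p k
Stitch 4 in working order -> p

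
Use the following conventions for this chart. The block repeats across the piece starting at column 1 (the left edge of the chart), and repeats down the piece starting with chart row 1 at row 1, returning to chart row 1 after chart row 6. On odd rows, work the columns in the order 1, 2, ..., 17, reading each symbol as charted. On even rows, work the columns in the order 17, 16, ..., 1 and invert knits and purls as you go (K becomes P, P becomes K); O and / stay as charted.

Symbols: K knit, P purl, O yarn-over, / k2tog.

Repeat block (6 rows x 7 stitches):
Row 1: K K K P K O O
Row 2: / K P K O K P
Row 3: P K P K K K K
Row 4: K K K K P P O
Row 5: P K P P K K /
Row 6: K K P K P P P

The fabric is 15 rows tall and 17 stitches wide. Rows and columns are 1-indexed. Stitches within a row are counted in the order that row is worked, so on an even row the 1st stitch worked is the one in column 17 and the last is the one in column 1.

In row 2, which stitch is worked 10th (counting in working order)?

== STITCH ==
/

Derivation:
Row 2: (2-1) mod 6 = 1, so use chart row 2. Even row -> WS.
Chart row 2 tiled across columns 1-17: / K P K O K P / K P K O K P / K P
Wrong side: read the tiled row from column 17 down to 1 and exchange K with P (leave O, /).
Row 2 as worked: K P / K P O P K P / K P O P K P /
Counting 10 along the worked row gives /.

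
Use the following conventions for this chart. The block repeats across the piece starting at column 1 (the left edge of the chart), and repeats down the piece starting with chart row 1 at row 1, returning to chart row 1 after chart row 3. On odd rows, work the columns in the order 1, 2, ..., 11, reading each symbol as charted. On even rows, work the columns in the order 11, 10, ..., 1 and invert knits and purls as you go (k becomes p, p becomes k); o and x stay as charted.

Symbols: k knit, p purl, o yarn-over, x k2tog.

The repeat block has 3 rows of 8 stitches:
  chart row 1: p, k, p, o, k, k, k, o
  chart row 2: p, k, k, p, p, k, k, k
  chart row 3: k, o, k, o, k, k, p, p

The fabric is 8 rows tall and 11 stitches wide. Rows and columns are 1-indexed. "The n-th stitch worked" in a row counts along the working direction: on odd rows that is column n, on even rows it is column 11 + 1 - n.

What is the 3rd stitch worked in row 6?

For row 6: chart row = ((6-1) mod 3) + 1 = 3; this is a WS (even) row.
Chart row 3 tiled across columns 1-11: k o k o k k p p k o k
WS: work from column 11 back to column 1 (reverse the tiled row), swapping k<->p (o and x unchanged).
Row 6 as worked: p o p k k p p o p o p
Counting 3 along the worked row gives p.

== STITCH ==
p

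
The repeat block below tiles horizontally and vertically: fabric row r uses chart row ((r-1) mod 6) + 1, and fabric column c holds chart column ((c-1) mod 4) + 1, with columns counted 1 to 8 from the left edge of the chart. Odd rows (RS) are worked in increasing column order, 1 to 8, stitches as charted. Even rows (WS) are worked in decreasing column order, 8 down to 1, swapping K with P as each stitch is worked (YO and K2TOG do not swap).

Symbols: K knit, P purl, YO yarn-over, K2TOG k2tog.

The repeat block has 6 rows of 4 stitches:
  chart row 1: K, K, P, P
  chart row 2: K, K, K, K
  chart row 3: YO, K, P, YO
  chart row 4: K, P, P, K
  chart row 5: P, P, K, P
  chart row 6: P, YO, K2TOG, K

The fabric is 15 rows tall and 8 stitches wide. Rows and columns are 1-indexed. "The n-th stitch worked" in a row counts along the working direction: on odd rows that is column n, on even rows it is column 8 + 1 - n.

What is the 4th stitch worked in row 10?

Stitch:
P

Derivation:
For row 10: chart row = ((10-1) mod 6) + 1 = 4; this is a WS (even) row.
Chart row 4 tiled across columns 1-8: K P P K K P P K
WS row: flip the tiled sequence (start at column 8) and apply K<->P; YO and K2TOG stay.
Row 10 as worked: P K K P P K K P
Counting 4 along the worked row gives P.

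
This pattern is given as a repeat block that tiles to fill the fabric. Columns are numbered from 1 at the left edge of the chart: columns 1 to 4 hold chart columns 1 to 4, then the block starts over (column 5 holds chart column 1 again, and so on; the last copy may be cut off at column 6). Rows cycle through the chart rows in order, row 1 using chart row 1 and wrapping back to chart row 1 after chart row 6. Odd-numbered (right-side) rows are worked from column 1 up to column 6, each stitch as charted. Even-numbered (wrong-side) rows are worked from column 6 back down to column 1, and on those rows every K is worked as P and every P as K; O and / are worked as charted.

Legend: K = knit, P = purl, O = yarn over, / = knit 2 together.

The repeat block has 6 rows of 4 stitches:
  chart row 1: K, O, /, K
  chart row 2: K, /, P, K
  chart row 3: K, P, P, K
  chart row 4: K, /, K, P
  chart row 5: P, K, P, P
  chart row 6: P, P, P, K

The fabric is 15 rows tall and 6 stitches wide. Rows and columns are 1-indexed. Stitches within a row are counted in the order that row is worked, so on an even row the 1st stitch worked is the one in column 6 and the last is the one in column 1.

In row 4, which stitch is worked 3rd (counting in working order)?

Row 4 uses chart row ((4-1) mod 6)+1 = 4. Row 4 is even, so WS.
Chart row 4 tiled across columns 1-6: K / K P K /
Wrong side: read the tiled row from column 6 down to 1 and exchange K with P (leave O, /).
Row 4 as worked: / P K P / P
Counting 3 along the worked row gives K.

== STITCH ==
K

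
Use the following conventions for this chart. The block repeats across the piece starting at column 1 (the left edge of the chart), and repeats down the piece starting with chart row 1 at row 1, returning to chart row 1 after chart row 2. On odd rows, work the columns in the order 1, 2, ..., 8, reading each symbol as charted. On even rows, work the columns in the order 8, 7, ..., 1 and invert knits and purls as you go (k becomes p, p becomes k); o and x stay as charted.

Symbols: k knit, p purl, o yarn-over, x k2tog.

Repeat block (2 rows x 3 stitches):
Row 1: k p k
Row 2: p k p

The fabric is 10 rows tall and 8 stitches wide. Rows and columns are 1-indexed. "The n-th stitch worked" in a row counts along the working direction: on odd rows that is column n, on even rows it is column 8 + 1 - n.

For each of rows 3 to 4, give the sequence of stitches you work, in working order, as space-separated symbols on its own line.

Row 3: chart row 1, RS - tile across columns 1-8 and work as-is.
Row 4: chart row 2, WS - tiled (columns 1-8): p k p p k p p k; work from column 8 back to 1 with k<->p swapped.

Rows as worked:
k p k k p k k p
p k k p k k p k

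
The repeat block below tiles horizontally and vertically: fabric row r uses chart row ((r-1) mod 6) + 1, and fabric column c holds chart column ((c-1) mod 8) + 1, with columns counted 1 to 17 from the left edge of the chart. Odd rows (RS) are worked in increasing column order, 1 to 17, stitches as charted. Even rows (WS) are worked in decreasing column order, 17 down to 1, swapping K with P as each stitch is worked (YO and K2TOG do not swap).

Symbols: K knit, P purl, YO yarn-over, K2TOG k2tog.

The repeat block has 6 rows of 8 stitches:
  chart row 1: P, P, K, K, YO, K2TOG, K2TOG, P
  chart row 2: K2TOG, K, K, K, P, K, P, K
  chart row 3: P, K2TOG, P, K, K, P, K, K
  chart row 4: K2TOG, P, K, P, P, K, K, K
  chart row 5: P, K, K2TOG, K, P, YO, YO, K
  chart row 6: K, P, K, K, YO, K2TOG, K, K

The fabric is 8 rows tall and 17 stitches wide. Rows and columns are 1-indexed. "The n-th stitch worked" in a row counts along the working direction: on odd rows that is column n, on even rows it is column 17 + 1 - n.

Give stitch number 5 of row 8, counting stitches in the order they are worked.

For row 8: chart row = ((8-1) mod 6) + 1 = 2; this is a WS (even) row.
Chart row 2 tiled across columns 1-17: K2TOG K K K P K P K K2TOG K K K P K P K K2TOG
Wrong side: read the tiled row from column 17 down to 1 and exchange K with P (leave YO, K2TOG).
Row 8 as worked: K2TOG P K P K P P P K2TOG P K P K P P P K2TOG
Stitch 5 in working order -> K

Result:
K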